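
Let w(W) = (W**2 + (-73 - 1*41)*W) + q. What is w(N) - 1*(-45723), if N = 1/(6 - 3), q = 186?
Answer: 412840/9 ≈ 45871.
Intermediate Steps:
N = 1/3 ≈ 0.33333
w(W) = 186 + W**2 - 114*W (w(W) = (W**2 + (-73 - 1*41)*W) + 186 = (W**2 + (-73 - 41)*W) + 186 = (W**2 - 114*W) + 186 = 186 + W**2 - 114*W)
w(N) - 1*(-45723) = (186 + (1/3)**2 - 114*1/3) - 1*(-45723) = (186 + 1/9 - 38) + 45723 = 1333/9 + 45723 = 412840/9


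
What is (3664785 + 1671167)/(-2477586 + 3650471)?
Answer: 5335952/1172885 ≈ 4.5494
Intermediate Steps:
(3664785 + 1671167)/(-2477586 + 3650471) = 5335952/1172885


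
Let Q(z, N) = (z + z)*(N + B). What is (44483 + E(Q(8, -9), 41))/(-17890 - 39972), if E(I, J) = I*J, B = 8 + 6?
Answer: -47763/57862 ≈ -0.82546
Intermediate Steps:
B = 14
Q(z, N) = 2*z*(14 + N) (Q(z, N) = (z + z)*(N + 14) = (2*z)*(14 + N) = 2*z*(14 + N))
(44483 + E(Q(8, -9), 41))/(-17890 - 39972) = (44483 + (2*8*(14 - 9))*41)/(-17890 - 39972) = (44483 + (2*8*5)*41)/(-57862) = (44483 + 80*41)*(-1/57862) = (44483 + 3280)*(-1/57862) = 47763*(-1/57862) = -47763/57862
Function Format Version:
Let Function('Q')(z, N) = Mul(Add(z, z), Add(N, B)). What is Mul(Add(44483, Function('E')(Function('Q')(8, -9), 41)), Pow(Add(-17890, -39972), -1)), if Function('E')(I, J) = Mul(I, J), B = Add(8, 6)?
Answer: Rational(-47763, 57862) ≈ -0.82546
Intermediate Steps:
B = 14
Function('Q')(z, N) = Mul(2, z, Add(14, N)) (Function('Q')(z, N) = Mul(Add(z, z), Add(N, 14)) = Mul(Mul(2, z), Add(14, N)) = Mul(2, z, Add(14, N)))
Mul(Add(44483, Function('E')(Function('Q')(8, -9), 41)), Pow(Add(-17890, -39972), -1)) = Mul(Add(44483, Mul(Mul(2, 8, Add(14, -9)), 41)), Pow(Add(-17890, -39972), -1)) = Mul(Add(44483, Mul(Mul(2, 8, 5), 41)), Pow(-57862, -1)) = Mul(Add(44483, Mul(80, 41)), Rational(-1, 57862)) = Mul(Add(44483, 3280), Rational(-1, 57862)) = Mul(47763, Rational(-1, 57862)) = Rational(-47763, 57862)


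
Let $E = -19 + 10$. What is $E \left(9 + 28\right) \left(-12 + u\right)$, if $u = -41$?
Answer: $17649$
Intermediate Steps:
$E = -9$
$E \left(9 + 28\right) \left(-12 + u\right) = - 9 \left(9 + 28\right) \left(-12 - 41\right) = \left(-9\right) 37 \left(-53\right) = \left(-333\right) \left(-53\right) = 17649$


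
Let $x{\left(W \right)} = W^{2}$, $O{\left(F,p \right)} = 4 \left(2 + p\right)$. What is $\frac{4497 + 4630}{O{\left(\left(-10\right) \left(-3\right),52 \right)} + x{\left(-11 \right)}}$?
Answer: $\frac{9127}{337} \approx 27.083$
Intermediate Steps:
$O{\left(F,p \right)} = 8 + 4 p$
$\frac{4497 + 4630}{O{\left(\left(-10\right) \left(-3\right),52 \right)} + x{\left(-11 \right)}} = \frac{4497 + 4630}{\left(8 + 4 \cdot 52\right) + \left(-11\right)^{2}} = \frac{9127}{\left(8 + 208\right) + 121} = \frac{9127}{216 + 121} = \frac{9127}{337}$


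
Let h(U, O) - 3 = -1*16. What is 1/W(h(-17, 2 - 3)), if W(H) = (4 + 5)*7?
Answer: 1/63 ≈ 0.015873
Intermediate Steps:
h(U, O) = -13 (h(U, O) = 3 - 1*16 = 3 - 16 = -13)
W(H) = 63 (W(H) = 9*7 = 63)
1/W(h(-17, 2 - 3)) = 1/63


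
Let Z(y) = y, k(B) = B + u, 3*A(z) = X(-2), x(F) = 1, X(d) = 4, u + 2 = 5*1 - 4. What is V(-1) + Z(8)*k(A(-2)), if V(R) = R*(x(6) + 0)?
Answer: 5/3 ≈ 1.6667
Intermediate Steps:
u = -1 (u = -2 + (5*1 - 4) = -2 + (5 - 4) = -2 + 1 = -1)
A(z) = 4/3 (A(z) = (⅓)*4 = 4/3)
V(R) = R (V(R) = R*(1 + 0) = R*1 = R)
k(B) = -1 + B (k(B) = B - 1 = -1 + B)
V(-1) + Z(8)*k(A(-2)) = -1 + 8*(-1 + 4/3) = -1 + 8*(⅓) = -1 + 8/3 = 5/3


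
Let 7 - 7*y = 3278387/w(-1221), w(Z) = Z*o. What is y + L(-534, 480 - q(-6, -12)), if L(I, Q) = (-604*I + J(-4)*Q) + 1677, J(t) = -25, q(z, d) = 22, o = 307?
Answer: 117239115449/374847 ≈ 3.1277e+5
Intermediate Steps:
w(Z) = 307*Z (w(Z) = Z*307 = 307*Z)
L(I, Q) = 1677 - 604*I - 25*Q (L(I, Q) = (-604*I - 25*Q) + 1677 = 1677 - 604*I - 25*Q)
y = 843188/374847 (y = 1 - 468341/(307*(-1221)) = 1 - 468341/(-374847) = 1 - 468341*(-1)/374847 = 1 - 1/7*(-3278387/374847) = 1 + 468341/374847 = 843188/374847 ≈ 2.2494)
y + L(-534, 480 - q(-6, -12)) = 843188/374847 + (1677 - 604*(-534) - 25*(480 - 1*22)) = 843188/374847 + (1677 + 322536 - 25*(480 - 22)) = 843188/374847 + (1677 + 322536 - 25*458) = 843188/374847 + (1677 + 322536 - 11450) = 843188/374847 + 312763 = 117239115449/374847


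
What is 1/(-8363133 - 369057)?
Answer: -1/8732190 ≈ -1.1452e-7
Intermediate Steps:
1/(-8363133 - 369057) = 1/(-8732190) = -1/8732190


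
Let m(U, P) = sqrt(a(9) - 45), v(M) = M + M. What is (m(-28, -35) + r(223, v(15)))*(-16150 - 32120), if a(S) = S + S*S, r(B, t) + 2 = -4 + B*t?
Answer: -322636680 - 144810*sqrt(5) ≈ -3.2296e+8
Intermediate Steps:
v(M) = 2*M
r(B, t) = -6 + B*t (r(B, t) = -2 + (-4 + B*t) = -6 + B*t)
a(S) = S + S**2
m(U, P) = 3*sqrt(5) (m(U, P) = sqrt(9*(1 + 9) - 45) = sqrt(9*10 - 45) = sqrt(90 - 45) = sqrt(45) = 3*sqrt(5))
(m(-28, -35) + r(223, v(15)))*(-16150 - 32120) = (3*sqrt(5) + (-6 + 223*(2*15)))*(-16150 - 32120) = (3*sqrt(5) + (-6 + 223*30))*(-48270) = (3*sqrt(5) + (-6 + 6690))*(-48270) = (3*sqrt(5) + 6684)*(-48270) = (6684 + 3*sqrt(5))*(-48270) = -322636680 - 144810*sqrt(5)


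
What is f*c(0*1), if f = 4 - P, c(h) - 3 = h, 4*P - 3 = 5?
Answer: 6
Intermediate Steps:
P = 2 (P = 3/4 + (1/4)*5 = 3/4 + 5/4 = 2)
c(h) = 3 + h
f = 2 (f = 4 - 1*2 = 4 - 2 = 2)
f*c(0*1) = 2*(3 + 0*1) = 2*(3 + 0) = 2*3 = 6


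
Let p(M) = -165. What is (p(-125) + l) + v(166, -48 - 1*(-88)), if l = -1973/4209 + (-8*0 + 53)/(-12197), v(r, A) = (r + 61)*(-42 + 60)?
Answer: 201268767575/51337173 ≈ 3920.5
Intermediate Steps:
v(r, A) = 1098 + 18*r (v(r, A) = (61 + r)*18 = 1098 + 18*r)
l = -24287758/51337173 (l = -1973*1/4209 + (0 + 53)*(-1/12197) = -1973/4209 + 53*(-1/12197) = -1973/4209 - 53/12197 = -24287758/51337173 ≈ -0.47310)
(p(-125) + l) + v(166, -48 - 1*(-88)) = (-165 - 24287758/51337173) + (1098 + 18*166) = -8494921303/51337173 + (1098 + 2988) = -8494921303/51337173 + 4086 = 201268767575/51337173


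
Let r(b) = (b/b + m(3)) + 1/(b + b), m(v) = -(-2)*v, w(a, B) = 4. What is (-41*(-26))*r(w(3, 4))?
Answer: 30381/4 ≈ 7595.3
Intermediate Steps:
m(v) = 2*v
r(b) = 7 + 1/(2*b) (r(b) = (b/b + 2*3) + 1/(b + b) = (1 + 6) + 1/(2*b) = 7 + 1/(2*b))
(-41*(-26))*r(w(3, 4)) = (-41*(-26))*(7 + (1/2)/4) = 1066*(7 + (1/2)*(1/4)) = 1066*(7 + 1/8) = 1066*(57/8) = 30381/4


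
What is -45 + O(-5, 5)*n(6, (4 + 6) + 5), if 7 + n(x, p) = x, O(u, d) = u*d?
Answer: -20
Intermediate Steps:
O(u, d) = d*u
n(x, p) = -7 + x
-45 + O(-5, 5)*n(6, (4 + 6) + 5) = -45 + (5*(-5))*(-7 + 6) = -45 - 25*(-1) = -45 + 25 = -20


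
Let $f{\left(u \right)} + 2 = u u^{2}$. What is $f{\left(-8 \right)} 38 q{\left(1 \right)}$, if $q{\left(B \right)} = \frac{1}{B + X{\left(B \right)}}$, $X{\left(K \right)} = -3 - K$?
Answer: $\frac{19532}{3} \approx 6510.7$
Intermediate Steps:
$f{\left(u \right)} = -2 + u^{3}$ ($f{\left(u \right)} = -2 + u u^{2} = -2 + u^{3}$)
$q{\left(B \right)} = - \frac{1}{3}$ ($q{\left(B \right)} = \frac{1}{B - \left(3 + B\right)} = \frac{1}{-3} = - \frac{1}{3}$)
$f{\left(-8 \right)} 38 q{\left(1 \right)} = \left(-2 + \left(-8\right)^{3}\right) 38 \left(- \frac{1}{3}\right) = \left(-2 - 512\right) 38 \left(- \frac{1}{3}\right) = \left(-514\right) 38 \left(- \frac{1}{3}\right) = \left(-19532\right) \left(- \frac{1}{3}\right) = \frac{19532}{3}$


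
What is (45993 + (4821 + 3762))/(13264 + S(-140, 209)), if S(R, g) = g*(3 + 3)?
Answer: 27288/7259 ≈ 3.7592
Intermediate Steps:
S(R, g) = 6*g (S(R, g) = g*6 = 6*g)
(45993 + (4821 + 3762))/(13264 + S(-140, 209)) = (45993 + (4821 + 3762))/(13264 + 6*209) = (45993 + 8583)/(13264 + 1254) = 54576/14518 = 54576*(1/14518) = 27288/7259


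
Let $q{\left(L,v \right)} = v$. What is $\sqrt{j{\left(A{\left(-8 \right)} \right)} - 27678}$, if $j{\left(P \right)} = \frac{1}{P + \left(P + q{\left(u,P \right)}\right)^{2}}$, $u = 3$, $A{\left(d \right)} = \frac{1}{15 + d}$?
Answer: $\frac{i \sqrt{3348499}}{11} \approx 166.35 i$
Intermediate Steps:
$j{\left(P \right)} = \frac{1}{P + 4 P^{2}}$ ($j{\left(P \right)} = \frac{1}{P + \left(P + P\right)^{2}} = \frac{1}{P + \left(2 P\right)^{2}} = \frac{1}{P + 4 P^{2}}$)
$\sqrt{j{\left(A{\left(-8 \right)} \right)} - 27678} = \sqrt{\frac{1}{\frac{1}{15 - 8} \left(1 + \frac{4}{15 - 8}\right)} - 27678} = \sqrt{\frac{1}{\frac{1}{7} \left(1 + \frac{4}{7}\right)} - 27678} = \sqrt{\frac{\frac{1}{\frac{1}{7}}}{1 + 4 \cdot \frac{1}{7}} - 27678} = \sqrt{\frac{7}{1 + \frac{4}{7}} - 27678} = \sqrt{\frac{7}{\frac{11}{7}} - 27678} = \sqrt{7 \cdot \frac{7}{11} - 27678} = \sqrt{\frac{49}{11} - 27678} = \sqrt{- \frac{304409}{11}} = \frac{i \sqrt{3348499}}{11}$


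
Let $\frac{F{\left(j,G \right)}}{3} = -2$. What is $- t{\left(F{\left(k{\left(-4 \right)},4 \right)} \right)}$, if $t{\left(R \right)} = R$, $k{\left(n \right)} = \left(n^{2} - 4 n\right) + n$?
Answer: $6$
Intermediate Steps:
$k{\left(n \right)} = n^{2} - 3 n$
$F{\left(j,G \right)} = -6$ ($F{\left(j,G \right)} = 3 \left(-2\right) = -6$)
$- t{\left(F{\left(k{\left(-4 \right)},4 \right)} \right)} = \left(-1\right) \left(-6\right) = 6$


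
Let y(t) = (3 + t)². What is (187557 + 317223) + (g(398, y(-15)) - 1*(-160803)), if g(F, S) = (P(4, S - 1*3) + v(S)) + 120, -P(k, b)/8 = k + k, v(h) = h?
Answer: 665783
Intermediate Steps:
P(k, b) = -16*k (P(k, b) = -8*(k + k) = -16*k)
g(F, S) = 56 + S (g(F, S) = (-16*4 + S) + 120 = (-64 + S) + 120 = 56 + S)
(187557 + 317223) + (g(398, y(-15)) - 1*(-160803)) = (187557 + 317223) + ((56 + (3 - 15)²) - 1*(-160803)) = 504780 + ((56 + (-12)²) + 160803) = 504780 + ((56 + 144) + 160803) = 504780 + (200 + 160803) = 504780 + 161003 = 665783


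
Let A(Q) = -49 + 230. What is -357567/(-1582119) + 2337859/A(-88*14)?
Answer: 176135041088/13636359 ≈ 12917.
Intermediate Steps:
A(Q) = 181
-357567/(-1582119) + 2337859/A(-88*14) = -357567/(-1582119) + 2337859/181 = -357567*(-1/1582119) + 2337859*(1/181) = 17027/75339 + 2337859/181 = 176135041088/13636359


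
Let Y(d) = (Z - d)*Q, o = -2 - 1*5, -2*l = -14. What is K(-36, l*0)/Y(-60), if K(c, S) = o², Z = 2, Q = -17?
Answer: -49/1054 ≈ -0.046490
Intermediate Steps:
l = 7 (l = -½*(-14) = 7)
o = -7 (o = -2 - 5 = -7)
Y(d) = -34 + 17*d (Y(d) = (2 - d)*(-17) = -34 + 17*d)
K(c, S) = 49 (K(c, S) = (-7)² = 49)
K(-36, l*0)/Y(-60) = 49/(-34 + 17*(-60)) = 49/(-34 - 1020) = 49/(-1054) = 49*(-1/1054) = -49/1054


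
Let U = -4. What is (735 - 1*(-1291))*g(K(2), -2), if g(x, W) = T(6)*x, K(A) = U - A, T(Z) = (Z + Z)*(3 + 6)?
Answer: -1312848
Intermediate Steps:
T(Z) = 18*Z (T(Z) = (2*Z)*9 = 18*Z)
K(A) = -4 - A
g(x, W) = 108*x (g(x, W) = (18*6)*x = 108*x)
(735 - 1*(-1291))*g(K(2), -2) = (735 - 1*(-1291))*(108*(-4 - 1*2)) = (735 + 1291)*(108*(-4 - 2)) = 2026*(108*(-6)) = 2026*(-648) = -1312848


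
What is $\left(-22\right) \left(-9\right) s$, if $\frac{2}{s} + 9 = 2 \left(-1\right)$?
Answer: $-36$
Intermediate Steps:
$s = - \frac{2}{11}$ ($s = \frac{2}{-9 + 2 \left(-1\right)} = \frac{2}{-9 - 2} = \frac{2}{-11} = 2 \left(- \frac{1}{11}\right) = - \frac{2}{11} \approx -0.18182$)
$\left(-22\right) \left(-9\right) s = \left(-22\right) \left(-9\right) \left(- \frac{2}{11}\right) = 198 \left(- \frac{2}{11}\right) = -36$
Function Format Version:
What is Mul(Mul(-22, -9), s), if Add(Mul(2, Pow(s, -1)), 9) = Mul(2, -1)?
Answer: -36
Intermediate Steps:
s = Rational(-2, 11) (s = Mul(2, Pow(Add(-9, Mul(2, -1)), -1)) = Mul(2, Pow(Add(-9, -2), -1)) = Mul(2, Pow(-11, -1)) = Mul(2, Rational(-1, 11)) = Rational(-2, 11) ≈ -0.18182)
Mul(Mul(-22, -9), s) = Mul(Mul(-22, -9), Rational(-2, 11)) = Mul(198, Rational(-2, 11)) = -36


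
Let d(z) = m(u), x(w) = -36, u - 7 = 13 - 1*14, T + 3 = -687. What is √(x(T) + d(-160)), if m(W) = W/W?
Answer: I*√35 ≈ 5.9161*I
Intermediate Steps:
T = -690 (T = -3 - 687 = -690)
u = 6 (u = 7 + (13 - 1*14) = 7 + (13 - 14) = 7 - 1 = 6)
m(W) = 1
d(z) = 1
√(x(T) + d(-160)) = √(-36 + 1) = √(-35) = I*√35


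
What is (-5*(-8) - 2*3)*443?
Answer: 15062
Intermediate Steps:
(-5*(-8) - 2*3)*443 = (40 - 6)*443 = 34*443 = 15062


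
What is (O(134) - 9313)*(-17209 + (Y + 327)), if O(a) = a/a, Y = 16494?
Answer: 3613056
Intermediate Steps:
O(a) = 1
(O(134) - 9313)*(-17209 + (Y + 327)) = (1 - 9313)*(-17209 + (16494 + 327)) = -9312*(-17209 + 16821) = -9312*(-388) = 3613056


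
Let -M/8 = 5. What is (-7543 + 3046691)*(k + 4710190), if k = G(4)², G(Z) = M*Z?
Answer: 14392766706920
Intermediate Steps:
M = -40 (M = -8*5 = -40)
G(Z) = -40*Z
k = 25600 (k = (-40*4)² = (-160)² = 25600)
(-7543 + 3046691)*(k + 4710190) = (-7543 + 3046691)*(25600 + 4710190) = 3039148*4735790 = 14392766706920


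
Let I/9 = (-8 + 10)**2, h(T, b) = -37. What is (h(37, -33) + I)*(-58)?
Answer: 58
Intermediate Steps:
I = 36 (I = 9*(-8 + 10)**2 = 9*2**2 = 9*4 = 36)
(h(37, -33) + I)*(-58) = (-37 + 36)*(-58) = -1*(-58) = 58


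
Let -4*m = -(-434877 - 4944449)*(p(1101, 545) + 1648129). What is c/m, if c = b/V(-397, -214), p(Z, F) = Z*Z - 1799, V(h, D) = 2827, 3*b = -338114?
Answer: 676228/65206041836714493 ≈ 1.0371e-11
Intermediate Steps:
b = -338114/3 (b = (⅓)*(-338114) = -338114/3 ≈ -1.1270e+5)
p(Z, F) = -1799 + Z² (p(Z, F) = Z² - 1799 = -1799 + Z²)
c = -338114/8481 (c = -338114/3/2827 = -338114/3*1/2827 = -338114/8481 ≈ -39.867)
m = -7688485065053/2 (m = -(-1)*(-434877 - 4944449)*((-1799 + 1101²) + 1648129)/4 = -(-1)*(-5379326*((-1799 + 1212201) + 1648129))/4 = -(-1)*(-5379326*(1210402 + 1648129))/4 = -(-1)*(-5379326*2858531)/4 = -(-1)*(-15376970130106)/4 = -¼*15376970130106 = -7688485065053/2 ≈ -3.8442e+12)
c/m = -338114/(8481*(-7688485065053/2)) = -338114/8481*(-2/7688485065053) = 676228/65206041836714493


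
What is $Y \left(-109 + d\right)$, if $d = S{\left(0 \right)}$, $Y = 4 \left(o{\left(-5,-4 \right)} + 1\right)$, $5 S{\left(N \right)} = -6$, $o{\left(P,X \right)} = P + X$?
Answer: $\frac{17632}{5} \approx 3526.4$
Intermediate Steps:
$S{\left(N \right)} = - \frac{6}{5}$ ($S{\left(N \right)} = \frac{1}{5} \left(-6\right) = - \frac{6}{5}$)
$Y = -32$ ($Y = 4 \left(\left(-5 - 4\right) + 1\right) = 4 \left(-9 + 1\right) = 4 \left(-8\right) = -32$)
$d = - \frac{6}{5} \approx -1.2$
$Y \left(-109 + d\right) = - 32 \left(-109 - \frac{6}{5}\right) = \left(-32\right) \left(- \frac{551}{5}\right) = \frac{17632}{5}$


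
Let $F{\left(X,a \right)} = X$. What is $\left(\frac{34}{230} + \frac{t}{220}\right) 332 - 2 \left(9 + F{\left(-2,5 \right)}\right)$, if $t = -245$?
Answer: $- \frac{423331}{1265} \approx -334.65$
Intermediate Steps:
$\left(\frac{34}{230} + \frac{t}{220}\right) 332 - 2 \left(9 + F{\left(-2,5 \right)}\right) = \left(\frac{34}{230} - \frac{245}{220}\right) 332 - 2 \left(9 - 2\right) = \left(34 \cdot \frac{1}{230} - \frac{49}{44}\right) 332 - 14 = \left(\frac{17}{115} - \frac{49}{44}\right) 332 - 14 = \left(- \frac{4887}{5060}\right) 332 - 14 = - \frac{405621}{1265} - 14 = - \frac{423331}{1265}$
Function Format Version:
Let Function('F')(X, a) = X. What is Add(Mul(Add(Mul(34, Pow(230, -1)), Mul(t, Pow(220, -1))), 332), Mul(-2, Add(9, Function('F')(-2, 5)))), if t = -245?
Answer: Rational(-423331, 1265) ≈ -334.65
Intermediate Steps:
Add(Mul(Add(Mul(34, Pow(230, -1)), Mul(t, Pow(220, -1))), 332), Mul(-2, Add(9, Function('F')(-2, 5)))) = Add(Mul(Add(Mul(34, Pow(230, -1)), Mul(-245, Pow(220, -1))), 332), Mul(-2, Add(9, -2))) = Add(Mul(Add(Mul(34, Rational(1, 230)), Mul(-245, Rational(1, 220))), 332), Mul(-2, 7)) = Add(Mul(Add(Rational(17, 115), Rational(-49, 44)), 332), -14) = Add(Mul(Rational(-4887, 5060), 332), -14) = Add(Rational(-405621, 1265), -14) = Rational(-423331, 1265)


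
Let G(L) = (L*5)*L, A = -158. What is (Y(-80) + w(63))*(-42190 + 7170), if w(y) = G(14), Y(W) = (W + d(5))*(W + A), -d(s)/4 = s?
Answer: -867795600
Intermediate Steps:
d(s) = -4*s
G(L) = 5*L**2 (G(L) = (5*L)*L = 5*L**2)
Y(W) = (-158 + W)*(-20 + W) (Y(W) = (W - 4*5)*(W - 158) = (W - 20)*(-158 + W) = (-20 + W)*(-158 + W) = (-158 + W)*(-20 + W))
w(y) = 980 (w(y) = 5*14**2 = 5*196 = 980)
(Y(-80) + w(63))*(-42190 + 7170) = ((3160 + (-80)**2 - 178*(-80)) + 980)*(-42190 + 7170) = ((3160 + 6400 + 14240) + 980)*(-35020) = (23800 + 980)*(-35020) = 24780*(-35020) = -867795600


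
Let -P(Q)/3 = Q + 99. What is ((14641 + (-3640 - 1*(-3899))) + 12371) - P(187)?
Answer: 28129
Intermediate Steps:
P(Q) = -297 - 3*Q (P(Q) = -3*(Q + 99) = -3*(99 + Q) = -297 - 3*Q)
((14641 + (-3640 - 1*(-3899))) + 12371) - P(187) = ((14641 + (-3640 - 1*(-3899))) + 12371) - (-297 - 3*187) = ((14641 + (-3640 + 3899)) + 12371) - (-297 - 561) = ((14641 + 259) + 12371) - 1*(-858) = (14900 + 12371) + 858 = 27271 + 858 = 28129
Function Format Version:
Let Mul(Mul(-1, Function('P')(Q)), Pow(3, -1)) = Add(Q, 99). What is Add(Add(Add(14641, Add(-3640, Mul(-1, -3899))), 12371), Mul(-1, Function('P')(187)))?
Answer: 28129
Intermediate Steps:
Function('P')(Q) = Add(-297, Mul(-3, Q)) (Function('P')(Q) = Mul(-3, Add(Q, 99)) = Mul(-3, Add(99, Q)) = Add(-297, Mul(-3, Q)))
Add(Add(Add(14641, Add(-3640, Mul(-1, -3899))), 12371), Mul(-1, Function('P')(187))) = Add(Add(Add(14641, Add(-3640, Mul(-1, -3899))), 12371), Mul(-1, Add(-297, Mul(-3, 187)))) = Add(Add(Add(14641, Add(-3640, 3899)), 12371), Mul(-1, Add(-297, -561))) = Add(Add(Add(14641, 259), 12371), Mul(-1, -858)) = Add(Add(14900, 12371), 858) = Add(27271, 858) = 28129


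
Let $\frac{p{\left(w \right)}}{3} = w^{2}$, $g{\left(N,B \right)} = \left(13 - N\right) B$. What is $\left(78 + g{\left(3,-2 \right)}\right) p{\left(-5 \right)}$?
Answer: $4350$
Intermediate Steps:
$g{\left(N,B \right)} = B \left(13 - N\right)$
$p{\left(w \right)} = 3 w^{2}$
$\left(78 + g{\left(3,-2 \right)}\right) p{\left(-5 \right)} = \left(78 - 2 \left(13 - 3\right)\right) 3 \left(-5\right)^{2} = \left(78 - 2 \left(13 - 3\right)\right) 3 \cdot 25 = \left(78 - 20\right) 75 = 58 \cdot 75 = 4350$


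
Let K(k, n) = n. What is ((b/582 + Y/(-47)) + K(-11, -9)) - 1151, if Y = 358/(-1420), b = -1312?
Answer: -11286215831/9710670 ≈ -1162.2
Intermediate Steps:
Y = -179/710 (Y = 358*(-1/1420) = -179/710 ≈ -0.25211)
((b/582 + Y/(-47)) + K(-11, -9)) - 1151 = ((-1312/582 - 179/710/(-47)) - 9) - 1151 = ((-1312*1/582 - 179/710*(-1/47)) - 9) - 1151 = ((-656/291 + 179/33370) - 9) - 1151 = (-21838631/9710670 - 9) - 1151 = -109234661/9710670 - 1151 = -11286215831/9710670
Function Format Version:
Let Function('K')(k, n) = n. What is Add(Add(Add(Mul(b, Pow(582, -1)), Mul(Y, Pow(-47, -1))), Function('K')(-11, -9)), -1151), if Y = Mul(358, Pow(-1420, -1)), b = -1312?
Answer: Rational(-11286215831, 9710670) ≈ -1162.2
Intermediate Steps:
Y = Rational(-179, 710) (Y = Mul(358, Rational(-1, 1420)) = Rational(-179, 710) ≈ -0.25211)
Add(Add(Add(Mul(b, Pow(582, -1)), Mul(Y, Pow(-47, -1))), Function('K')(-11, -9)), -1151) = Add(Add(Add(Mul(-1312, Pow(582, -1)), Mul(Rational(-179, 710), Pow(-47, -1))), -9), -1151) = Add(Add(Add(Mul(-1312, Rational(1, 582)), Mul(Rational(-179, 710), Rational(-1, 47))), -9), -1151) = Add(Add(Add(Rational(-656, 291), Rational(179, 33370)), -9), -1151) = Add(Add(Rational(-21838631, 9710670), -9), -1151) = Add(Rational(-109234661, 9710670), -1151) = Rational(-11286215831, 9710670)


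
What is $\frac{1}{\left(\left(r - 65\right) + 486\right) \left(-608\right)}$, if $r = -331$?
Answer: $- \frac{1}{54720} \approx -1.8275 \cdot 10^{-5}$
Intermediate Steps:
$\frac{1}{\left(\left(r - 65\right) + 486\right) \left(-608\right)} = \frac{1}{\left(\left(-331 - 65\right) + 486\right) \left(-608\right)} = \frac{1}{\left(-331 - 65\right) + 486} \left(- \frac{1}{608}\right) = \frac{1}{-396 + 486} \left(- \frac{1}{608}\right) = \frac{1}{90} \left(- \frac{1}{608}\right) = - \frac{1}{54720}$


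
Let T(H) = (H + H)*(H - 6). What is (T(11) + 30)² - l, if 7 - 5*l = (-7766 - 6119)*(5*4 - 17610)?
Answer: 244335143/5 ≈ 4.8867e+7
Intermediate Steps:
T(H) = 2*H*(-6 + H) (T(H) = (2*H)*(-6 + H) = 2*H*(-6 + H))
l = -244237143/5 (l = 7/5 - (-7766 - 6119)*(5*4 - 17610)/5 = 7/5 - (-2777)*(20 - 17610) = 7/5 - (-2777)*(-17590) = 7/5 - ⅕*244237150 = 7/5 - 48847430 = -244237143/5 ≈ -4.8847e+7)
(T(11) + 30)² - l = (2*11*(-6 + 11) + 30)² - 1*(-244237143/5) = (2*11*5 + 30)² + 244237143/5 = (110 + 30)² + 244237143/5 = 140² + 244237143/5 = 19600 + 244237143/5 = 244335143/5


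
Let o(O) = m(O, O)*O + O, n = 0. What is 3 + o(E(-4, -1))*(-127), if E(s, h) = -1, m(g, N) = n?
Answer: 130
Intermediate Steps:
m(g, N) = 0
o(O) = O (o(O) = 0*O + O = 0 + O = O)
3 + o(E(-4, -1))*(-127) = 3 - 1*(-127) = 3 + 127 = 130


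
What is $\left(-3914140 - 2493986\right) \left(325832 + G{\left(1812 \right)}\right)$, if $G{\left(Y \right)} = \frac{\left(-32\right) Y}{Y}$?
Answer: $-2087767450800$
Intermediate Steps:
$G{\left(Y \right)} = -32$
$\left(-3914140 - 2493986\right) \left(325832 + G{\left(1812 \right)}\right) = \left(-3914140 - 2493986\right) \left(325832 - 32\right) = \left(-6408126\right) 325800 = -2087767450800$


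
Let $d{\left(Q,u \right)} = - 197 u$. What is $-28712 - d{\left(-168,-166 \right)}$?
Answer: $-61414$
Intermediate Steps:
$-28712 - d{\left(-168,-166 \right)} = -28712 - \left(-197\right) \left(-166\right) = -28712 - 32702 = -61414$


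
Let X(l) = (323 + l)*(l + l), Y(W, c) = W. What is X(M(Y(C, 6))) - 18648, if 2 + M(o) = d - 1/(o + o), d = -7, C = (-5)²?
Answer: -30390249/1250 ≈ -24312.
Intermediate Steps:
C = 25
M(o) = -9 - 1/(2*o) (M(o) = -2 + (-7 - 1/(o + o)) = -2 + (-7 - 1/(2*o)) = -9 - 1/(2*o))
X(l) = 2*l*(323 + l) (X(l) = (323 + l)*(2*l) = 2*l*(323 + l))
X(M(Y(C, 6))) - 18648 = 2*(-9 - ½/25)*(323 + (-9 - ½/25)) - 18648 = 2*(-9 - ½*1/25)*(323 + (-9 - ½*1/25)) - 18648 = 2*(-9 - 1/50)*(323 + (-9 - 1/50)) - 18648 = 2*(-451/50)*(323 - 451/50) - 18648 = 2*(-451/50)*(15699/50) - 18648 = -7080249/1250 - 18648 = -30390249/1250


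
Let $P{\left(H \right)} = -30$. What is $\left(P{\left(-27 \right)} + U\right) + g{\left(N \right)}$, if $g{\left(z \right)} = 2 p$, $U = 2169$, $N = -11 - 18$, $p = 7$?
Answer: $2153$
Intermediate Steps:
$N = -29$
$g{\left(z \right)} = 14$ ($g{\left(z \right)} = 2 \cdot 7 = 14$)
$\left(P{\left(-27 \right)} + U\right) + g{\left(N \right)} = \left(-30 + 2169\right) + 14 = 2139 + 14 = 2153$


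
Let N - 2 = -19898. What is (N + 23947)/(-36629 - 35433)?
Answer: -4051/72062 ≈ -0.056215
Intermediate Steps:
N = -19896 (N = 2 - 19898 = -19896)
(N + 23947)/(-36629 - 35433) = (-19896 + 23947)/(-36629 - 35433) = 4051/(-72062) = 4051*(-1/72062) = -4051/72062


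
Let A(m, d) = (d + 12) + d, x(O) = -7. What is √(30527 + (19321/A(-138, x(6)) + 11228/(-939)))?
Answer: √73551552618/1878 ≈ 144.41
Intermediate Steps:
A(m, d) = 12 + 2*d (A(m, d) = (12 + d) + d = 12 + 2*d)
√(30527 + (19321/A(-138, x(6)) + 11228/(-939))) = √(30527 + (19321/(12 + 2*(-7)) + 11228/(-939))) = √(30527 + (19321/(12 - 14) + 11228*(-1/939))) = √(30527 + (19321/(-2) - 11228/939)) = √(30527 + (19321*(-½) - 11228/939)) = √(30527 + (-19321/2 - 11228/939)) = √(30527 - 18164875/1878) = √(39164831/1878) = √73551552618/1878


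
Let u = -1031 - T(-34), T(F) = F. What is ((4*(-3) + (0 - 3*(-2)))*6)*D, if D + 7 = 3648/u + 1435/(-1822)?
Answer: 374275602/908267 ≈ 412.08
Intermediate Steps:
u = -997 (u = -1031 - 1*(-34) = -1031 + 34 = -997)
D = -20793089/1816534 (D = -7 + (3648/(-997) + 1435/(-1822)) = -7 + (3648*(-1/997) + 1435*(-1/1822)) = -7 + (-3648/997 - 1435/1822) = -7 - 8077351/1816534 = -20793089/1816534 ≈ -11.447)
((4*(-3) + (0 - 3*(-2)))*6)*D = ((4*(-3) + (0 - 3*(-2)))*6)*(-20793089/1816534) = ((-12 + (0 + 6))*6)*(-20793089/1816534) = ((-12 + 6)*6)*(-20793089/1816534) = -6*6*(-20793089/1816534) = -36*(-20793089/1816534) = 374275602/908267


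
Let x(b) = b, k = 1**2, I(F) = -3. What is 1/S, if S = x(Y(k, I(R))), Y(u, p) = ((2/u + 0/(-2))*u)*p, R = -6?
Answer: -1/6 ≈ -0.16667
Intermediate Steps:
k = 1
Y(u, p) = 2*p (Y(u, p) = ((2/u + 0*(-1/2))*u)*p = ((2/u + 0)*u)*p = ((2/u)*u)*p = 2*p)
S = -6 (S = 2*(-3) = -6)
1/S = 1/(-6) = -1/6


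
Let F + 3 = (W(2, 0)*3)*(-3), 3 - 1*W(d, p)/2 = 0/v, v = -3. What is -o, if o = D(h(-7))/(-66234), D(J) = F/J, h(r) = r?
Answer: 1/8134 ≈ 0.00012294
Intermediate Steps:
W(d, p) = 6 (W(d, p) = 6 - 0/(-3) = 6 - 0*(-1)/3 = 6 - 2*0 = 6 + 0 = 6)
F = -57 (F = -3 + (6*3)*(-3) = -3 + 18*(-3) = -3 - 54 = -57)
D(J) = -57/J
o = -1/8134 (o = -57/(-7)/(-66234) = -57*(-⅐)*(-1/66234) = (57/7)*(-1/66234) = -1/8134 ≈ -0.00012294)
-o = -1*(-1/8134) = 1/8134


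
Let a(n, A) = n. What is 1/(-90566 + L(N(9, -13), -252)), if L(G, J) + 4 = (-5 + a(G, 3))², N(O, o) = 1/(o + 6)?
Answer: -49/4436634 ≈ -1.1044e-5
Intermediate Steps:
N(O, o) = 1/(6 + o)
L(G, J) = -4 + (-5 + G)²
1/(-90566 + L(N(9, -13), -252)) = 1/(-90566 + (-4 + (-5 + 1/(6 - 13))²)) = 1/(-90566 + (-4 + (-5 + 1/(-7))²)) = 1/(-90566 + (-4 + (-5 - ⅐)²)) = 1/(-90566 + (-4 + (-36/7)²)) = 1/(-90566 + (-4 + 1296/49)) = 1/(-90566 + 1100/49) = 1/(-4436634/49) = -49/4436634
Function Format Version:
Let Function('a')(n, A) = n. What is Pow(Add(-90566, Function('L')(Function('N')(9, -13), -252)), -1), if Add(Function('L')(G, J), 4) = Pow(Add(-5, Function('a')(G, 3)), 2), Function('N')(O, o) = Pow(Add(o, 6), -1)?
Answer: Rational(-49, 4436634) ≈ -1.1044e-5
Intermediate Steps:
Function('N')(O, o) = Pow(Add(6, o), -1)
Function('L')(G, J) = Add(-4, Pow(Add(-5, G), 2))
Pow(Add(-90566, Function('L')(Function('N')(9, -13), -252)), -1) = Pow(Add(-90566, Add(-4, Pow(Add(-5, Pow(Add(6, -13), -1)), 2))), -1) = Pow(Add(-90566, Add(-4, Pow(Add(-5, Pow(-7, -1)), 2))), -1) = Pow(Add(-90566, Add(-4, Pow(Add(-5, Rational(-1, 7)), 2))), -1) = Pow(Add(-90566, Add(-4, Pow(Rational(-36, 7), 2))), -1) = Pow(Add(-90566, Add(-4, Rational(1296, 49))), -1) = Pow(Add(-90566, Rational(1100, 49)), -1) = Pow(Rational(-4436634, 49), -1) = Rational(-49, 4436634)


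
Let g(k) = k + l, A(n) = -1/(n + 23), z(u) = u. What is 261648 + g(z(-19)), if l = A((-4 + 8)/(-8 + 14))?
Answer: 18575656/71 ≈ 2.6163e+5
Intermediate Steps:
A(n) = -1/(23 + n)
l = -3/71 (l = -1/(23 + (-4 + 8)/(-8 + 14)) = -1/(23 + 4/6) = -1/(23 + 4*(1/6)) = -1/(23 + 2/3) = -1/71/3 = -1*3/71 = -3/71 ≈ -0.042253)
g(k) = -3/71 + k (g(k) = k - 3/71 = -3/71 + k)
261648 + g(z(-19)) = 261648 + (-3/71 - 19) = 261648 - 1352/71 = 18575656/71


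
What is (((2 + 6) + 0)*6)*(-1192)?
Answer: -57216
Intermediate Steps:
(((2 + 6) + 0)*6)*(-1192) = ((8 + 0)*6)*(-1192) = (8*6)*(-1192) = 48*(-1192) = -57216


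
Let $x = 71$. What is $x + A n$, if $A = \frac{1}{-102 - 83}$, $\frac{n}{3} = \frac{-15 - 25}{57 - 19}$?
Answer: $\frac{49925}{703} \approx 71.017$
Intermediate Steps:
$n = - \frac{60}{19}$ ($n = 3 \frac{-15 - 25}{57 - 19} = 3 \left(- \frac{40}{38}\right) = 3 \left(\left(-40\right) \frac{1}{38}\right) = 3 \left(- \frac{20}{19}\right) = - \frac{60}{19} \approx -3.1579$)
$A = - \frac{1}{185}$ ($A = \frac{1}{-185} = - \frac{1}{185} \approx -0.0054054$)
$x + A n = 71 - - \frac{12}{703} = 71 + \frac{12}{703} = \frac{49925}{703}$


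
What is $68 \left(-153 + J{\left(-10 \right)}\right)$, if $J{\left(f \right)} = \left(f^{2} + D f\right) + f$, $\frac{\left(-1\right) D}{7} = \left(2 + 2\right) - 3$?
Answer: $476$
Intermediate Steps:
$D = -7$ ($D = - 7 \left(\left(2 + 2\right) - 3\right) = - 7 \left(4 - 3\right) = \left(-7\right) 1 = -7$)
$J{\left(f \right)} = f^{2} - 6 f$ ($J{\left(f \right)} = \left(f^{2} - 7 f\right) + f = f^{2} - 6 f$)
$68 \left(-153 + J{\left(-10 \right)}\right) = 68 \left(-153 - 10 \left(-6 - 10\right)\right) = 68 \left(-153 - -160\right) = 68 \left(-153 + 160\right) = 68 \cdot 7 = 476$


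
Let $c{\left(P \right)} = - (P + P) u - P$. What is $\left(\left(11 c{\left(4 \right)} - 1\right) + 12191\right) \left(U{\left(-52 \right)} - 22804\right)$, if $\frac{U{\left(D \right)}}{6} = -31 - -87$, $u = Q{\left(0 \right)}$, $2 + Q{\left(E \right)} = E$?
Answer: $-276850696$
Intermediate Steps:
$Q{\left(E \right)} = -2 + E$
$u = -2$ ($u = -2 + 0 = -2$)
$U{\left(D \right)} = 336$ ($U{\left(D \right)} = 6 \left(-31 - -87\right) = 6 \left(-31 + 87\right) = 6 \cdot 56 = 336$)
$c{\left(P \right)} = 3 P$ ($c{\left(P \right)} = - (P + P) \left(-2\right) - P = - 2 P \left(-2\right) - P = 4 P - P = 3 P$)
$\left(\left(11 c{\left(4 \right)} - 1\right) + 12191\right) \left(U{\left(-52 \right)} - 22804\right) = \left(\left(11 \cdot 3 \cdot 4 - 1\right) + 12191\right) \left(336 - 22804\right) = \left(\left(11 \cdot 12 - 1\right) + 12191\right) \left(-22468\right) = \left(\left(132 - 1\right) + 12191\right) \left(-22468\right) = \left(131 + 12191\right) \left(-22468\right) = 12322 \left(-22468\right) = -276850696$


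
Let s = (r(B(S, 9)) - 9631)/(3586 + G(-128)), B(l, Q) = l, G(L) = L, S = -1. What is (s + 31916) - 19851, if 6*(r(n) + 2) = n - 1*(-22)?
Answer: 83422281/6916 ≈ 12062.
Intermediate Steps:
r(n) = 5/3 + n/6 (r(n) = -2 + (n - 1*(-22))/6 = -2 + (n + 22)/6 = -2 + (22 + n)/6 = -2 + (11/3 + n/6) = 5/3 + n/6)
s = -19259/6916 (s = ((5/3 + (⅙)*(-1)) - 9631)/(3586 - 128) = ((5/3 - ⅙) - 9631)/3458 = (3/2 - 9631)*(1/3458) = -19259/2*1/3458 = -19259/6916 ≈ -2.7847)
(s + 31916) - 19851 = (-19259/6916 + 31916) - 19851 = 220711797/6916 - 19851 = 83422281/6916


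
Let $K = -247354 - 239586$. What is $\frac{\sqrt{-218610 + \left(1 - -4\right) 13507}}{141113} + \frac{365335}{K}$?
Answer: $- \frac{73067}{97388} + \frac{5 i \sqrt{6043}}{141113} \approx -0.75027 + 0.0027544 i$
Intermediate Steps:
$K = -486940$
$\frac{\sqrt{-218610 + \left(1 - -4\right) 13507}}{141113} + \frac{365335}{K} = \frac{\sqrt{-218610 + \left(1 - -4\right) 13507}}{141113} + \frac{365335}{-486940} = \sqrt{-218610 + \left(1 + 4\right) 13507} \cdot \frac{1}{141113} + 365335 \left(- \frac{1}{486940}\right) = \sqrt{-218610 + 5 \cdot 13507} \cdot \frac{1}{141113} - \frac{73067}{97388} = \sqrt{-218610 + 67535} \cdot \frac{1}{141113} - \frac{73067}{97388} = \sqrt{-151075} \cdot \frac{1}{141113} - \frac{73067}{97388} = 5 i \sqrt{6043} \cdot \frac{1}{141113} - \frac{73067}{97388} = \frac{5 i \sqrt{6043}}{141113} - \frac{73067}{97388} = - \frac{73067}{97388} + \frac{5 i \sqrt{6043}}{141113}$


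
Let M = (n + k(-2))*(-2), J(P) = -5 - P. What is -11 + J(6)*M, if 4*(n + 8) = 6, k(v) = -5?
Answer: -264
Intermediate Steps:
n = -13/2 (n = -8 + (¼)*6 = -8 + 3/2 = -13/2 ≈ -6.5000)
M = 23 (M = (-13/2 - 5)*(-2) = -23/2*(-2) = 23)
-11 + J(6)*M = -11 + (-5 - 1*6)*23 = -11 + (-5 - 6)*23 = -11 - 11*23 = -11 - 253 = -264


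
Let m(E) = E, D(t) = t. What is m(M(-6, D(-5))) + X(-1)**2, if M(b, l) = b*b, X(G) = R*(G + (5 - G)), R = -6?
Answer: 936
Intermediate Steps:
X(G) = -30 (X(G) = -6*(G + (5 - G)) = -6*5 = -30)
M(b, l) = b**2
m(M(-6, D(-5))) + X(-1)**2 = (-6)**2 + (-30)**2 = 36 + 900 = 936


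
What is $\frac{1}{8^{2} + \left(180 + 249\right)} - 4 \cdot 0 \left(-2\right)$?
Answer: $\frac{1}{493} \approx 0.0020284$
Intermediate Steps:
$\frac{1}{8^{2} + \left(180 + 249\right)} - 4 \cdot 0 \left(-2\right) = \frac{1}{64 + 429} - 0 \left(-2\right) = \frac{1}{493} - 0 = \frac{1}{493} + 0 = \frac{1}{493}$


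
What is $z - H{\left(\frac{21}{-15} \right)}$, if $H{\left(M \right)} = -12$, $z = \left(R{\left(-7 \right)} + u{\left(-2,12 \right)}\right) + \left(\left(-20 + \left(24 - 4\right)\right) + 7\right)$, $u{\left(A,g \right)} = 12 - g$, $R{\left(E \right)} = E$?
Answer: $12$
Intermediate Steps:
$z = 0$ ($z = \left(-7 + \left(12 - 12\right)\right) + \left(\left(-20 + \left(24 - 4\right)\right) + 7\right) = \left(-7 + \left(12 - 12\right)\right) + \left(\left(-20 + 20\right) + 7\right) = \left(-7 + 0\right) + \left(0 + 7\right) = -7 + 7 = 0$)
$z - H{\left(\frac{21}{-15} \right)} = 0 - -12 = 0 + 12 = 12$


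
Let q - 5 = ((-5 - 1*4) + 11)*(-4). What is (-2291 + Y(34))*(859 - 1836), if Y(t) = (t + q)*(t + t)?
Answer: 178791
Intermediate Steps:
q = -3 (q = 5 + ((-5 - 1*4) + 11)*(-4) = 5 + ((-5 - 4) + 11)*(-4) = 5 + (-9 + 11)*(-4) = 5 + 2*(-4) = 5 - 8 = -3)
Y(t) = 2*t*(-3 + t) (Y(t) = (t - 3)*(t + t) = (-3 + t)*(2*t) = 2*t*(-3 + t))
(-2291 + Y(34))*(859 - 1836) = (-2291 + 2*34*(-3 + 34))*(859 - 1836) = (-2291 + 2*34*31)*(-977) = (-2291 + 2108)*(-977) = -183*(-977) = 178791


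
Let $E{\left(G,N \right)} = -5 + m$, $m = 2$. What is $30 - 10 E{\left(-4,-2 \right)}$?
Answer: $60$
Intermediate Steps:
$E{\left(G,N \right)} = -3$ ($E{\left(G,N \right)} = -5 + 2 = -3$)
$30 - 10 E{\left(-4,-2 \right)} = 30 - -30 = 30 + 30 = 60$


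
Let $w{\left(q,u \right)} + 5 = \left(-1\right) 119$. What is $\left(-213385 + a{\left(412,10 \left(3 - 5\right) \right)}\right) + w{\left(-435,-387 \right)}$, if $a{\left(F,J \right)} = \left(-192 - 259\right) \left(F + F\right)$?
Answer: $-585133$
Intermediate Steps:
$w{\left(q,u \right)} = -124$ ($w{\left(q,u \right)} = -5 - 119 = -124$)
$a{\left(F,J \right)} = - 902 F$ ($a{\left(F,J \right)} = - 451 \cdot 2 F = - 902 F$)
$\left(-213385 + a{\left(412,10 \left(3 - 5\right) \right)}\right) + w{\left(-435,-387 \right)} = \left(-213385 - 371624\right) - 124 = -585009 - 124 = -585133$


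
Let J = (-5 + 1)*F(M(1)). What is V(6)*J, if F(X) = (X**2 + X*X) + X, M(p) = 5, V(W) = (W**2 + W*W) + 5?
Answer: -16940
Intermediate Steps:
V(W) = 5 + 2*W**2 (V(W) = (W**2 + W**2) + 5 = 2*W**2 + 5 = 5 + 2*W**2)
F(X) = X + 2*X**2 (F(X) = (X**2 + X**2) + X = 2*X**2 + X = X + 2*X**2)
J = -220 (J = (-5 + 1)*(5*(1 + 2*5)) = -20*(1 + 10) = -20*11 = -4*55 = -220)
V(6)*J = (5 + 2*6**2)*(-220) = (5 + 2*36)*(-220) = (5 + 72)*(-220) = 77*(-220) = -16940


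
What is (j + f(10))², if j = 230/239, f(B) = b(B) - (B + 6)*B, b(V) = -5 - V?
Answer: 1730144025/57121 ≈ 30289.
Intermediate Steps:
f(B) = -5 - B - B*(6 + B) (f(B) = (-5 - B) - (B + 6)*B = (-5 - B) - (6 + B)*B = (-5 - B) - B*(6 + B) = -5 - B - B*(6 + B))
j = 230/239 (j = 230*(1/239) = 230/239 ≈ 0.96234)
(j + f(10))² = (230/239 + (-5 - 1*10² - 7*10))² = (230/239 + (-5 - 1*100 - 70))² = (230/239 + (-5 - 100 - 70))² = (230/239 - 175)² = (-41595/239)² = 1730144025/57121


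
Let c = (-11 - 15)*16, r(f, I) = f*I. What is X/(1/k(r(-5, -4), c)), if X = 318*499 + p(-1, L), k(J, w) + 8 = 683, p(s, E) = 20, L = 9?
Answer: 107123850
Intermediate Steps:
r(f, I) = I*f
c = -416 (c = -26*16 = -416)
k(J, w) = 675 (k(J, w) = -8 + 683 = 675)
X = 158702 (X = 318*499 + 20 = 158682 + 20 = 158702)
X/(1/k(r(-5, -4), c)) = 158702/(1/675) = 158702*675 = 107123850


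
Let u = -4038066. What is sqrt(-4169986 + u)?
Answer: 2*I*sqrt(2052013) ≈ 2865.0*I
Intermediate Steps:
sqrt(-4169986 + u) = sqrt(-4169986 - 4038066) = sqrt(-8208052) = 2*I*sqrt(2052013)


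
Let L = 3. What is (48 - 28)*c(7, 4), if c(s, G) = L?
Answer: 60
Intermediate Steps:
c(s, G) = 3
(48 - 28)*c(7, 4) = (48 - 28)*3 = 20*3 = 60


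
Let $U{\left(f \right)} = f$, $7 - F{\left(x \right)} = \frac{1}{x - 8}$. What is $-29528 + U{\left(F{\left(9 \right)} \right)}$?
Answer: $-29522$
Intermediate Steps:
$F{\left(x \right)} = 7 - \frac{1}{-8 + x}$ ($F{\left(x \right)} = 7 - \frac{1}{x - 8} = 7 - \frac{1}{-8 + x}$)
$-29528 + U{\left(F{\left(9 \right)} \right)} = -29528 + \frac{-57 + 7 \cdot 9}{-8 + 9} = -29528 + \frac{-57 + 63}{1} = -29528 + 1 \cdot 6 = -29528 + 6 = -29522$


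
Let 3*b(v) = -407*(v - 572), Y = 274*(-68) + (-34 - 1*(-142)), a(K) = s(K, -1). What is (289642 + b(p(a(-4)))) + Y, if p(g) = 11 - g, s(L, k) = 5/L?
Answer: 4164689/12 ≈ 3.4706e+5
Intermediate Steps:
a(K) = 5/K
Y = -18524 (Y = -18632 + (-34 + 142) = -18632 + 108 = -18524)
b(v) = 232804/3 - 407*v/3 (b(v) = (-407*(v - 572))/3 = (-407*(-572 + v))/3 = (232804 - 407*v)/3 = 232804/3 - 407*v/3)
(289642 + b(p(a(-4)))) + Y = (289642 + (232804/3 - 407*(11 - 5/(-4))/3)) - 18524 = (289642 + (232804/3 - 407*(11 - 5*(-1)/4)/3)) - 18524 = (289642 + (232804/3 - 407*(11 - 1*(-5/4))/3)) - 18524 = (289642 + (232804/3 - 407*(11 + 5/4)/3)) - 18524 = (289642 + (232804/3 - 407/3*49/4)) - 18524 = (289642 + (232804/3 - 19943/12)) - 18524 = (289642 + 911273/12) - 18524 = 4386977/12 - 18524 = 4164689/12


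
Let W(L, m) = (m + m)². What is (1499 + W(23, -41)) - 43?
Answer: 8180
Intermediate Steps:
W(L, m) = 4*m² (W(L, m) = (2*m)² = 4*m²)
(1499 + W(23, -41)) - 43 = (1499 + 4*(-41)²) - 43 = (1499 + 4*1681) - 43 = (1499 + 6724) - 43 = 8223 - 43 = 8180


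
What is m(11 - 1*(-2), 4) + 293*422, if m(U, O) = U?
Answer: 123659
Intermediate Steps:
m(11 - 1*(-2), 4) + 293*422 = (11 - 1*(-2)) + 293*422 = (11 + 2) + 123646 = 13 + 123646 = 123659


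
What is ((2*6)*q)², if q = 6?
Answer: 5184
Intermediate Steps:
((2*6)*q)² = ((2*6)*6)² = (12*6)² = 72² = 5184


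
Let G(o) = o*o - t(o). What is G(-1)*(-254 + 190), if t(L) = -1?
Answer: -128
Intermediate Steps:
G(o) = 1 + o² (G(o) = o*o - 1*(-1) = o² + 1 = 1 + o²)
G(-1)*(-254 + 190) = (1 + (-1)²)*(-254 + 190) = (1 + 1)*(-64) = 2*(-64) = -128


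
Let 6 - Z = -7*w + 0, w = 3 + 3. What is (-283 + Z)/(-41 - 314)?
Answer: 47/71 ≈ 0.66197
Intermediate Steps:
w = 6
Z = 48 (Z = 6 - (-7*6 + 0) = 6 - (-42 + 0) = 6 - 1*(-42) = 6 + 42 = 48)
(-283 + Z)/(-41 - 314) = (-283 + 48)/(-41 - 314) = -235/(-355) = -235*(-1/355) = 47/71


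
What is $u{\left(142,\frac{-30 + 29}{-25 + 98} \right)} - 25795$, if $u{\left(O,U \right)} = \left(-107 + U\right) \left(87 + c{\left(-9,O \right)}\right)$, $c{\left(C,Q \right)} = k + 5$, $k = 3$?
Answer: $- \frac{2625175}{73} \approx -35961.0$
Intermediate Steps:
$c{\left(C,Q \right)} = 8$ ($c{\left(C,Q \right)} = 3 + 5 = 8$)
$u{\left(O,U \right)} = -10165 + 95 U$ ($u{\left(O,U \right)} = \left(-107 + U\right) \left(87 + 8\right) = \left(-107 + U\right) 95 = -10165 + 95 U$)
$u{\left(142,\frac{-30 + 29}{-25 + 98} \right)} - 25795 = \left(-10165 + 95 \frac{-30 + 29}{-25 + 98}\right) - 25795 = \left(-10165 + 95 \left(- \frac{1}{73}\right)\right) - 25795 = \left(-10165 - \frac{95}{73}\right) - 25795 = - \frac{742140}{73} - 25795 = - \frac{2625175}{73}$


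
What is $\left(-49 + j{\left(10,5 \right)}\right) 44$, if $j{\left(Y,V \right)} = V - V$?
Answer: $-2156$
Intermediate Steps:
$j{\left(Y,V \right)} = 0$
$\left(-49 + j{\left(10,5 \right)}\right) 44 = \left(-49 + 0\right) 44 = \left(-49\right) 44 = -2156$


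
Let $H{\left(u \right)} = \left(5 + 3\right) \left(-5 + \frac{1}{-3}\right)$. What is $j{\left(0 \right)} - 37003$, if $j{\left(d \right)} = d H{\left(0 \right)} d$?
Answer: $-37003$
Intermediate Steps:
$H{\left(u \right)} = - \frac{128}{3}$ ($H{\left(u \right)} = 8 \left(-5 - \frac{1}{3}\right) = 8 \left(- \frac{16}{3}\right) = - \frac{128}{3}$)
$j{\left(d \right)} = - \frac{128 d^{2}}{3}$ ($j{\left(d \right)} = d \left(- \frac{128}{3}\right) d = - \frac{128 d}{3} d = - \frac{128 d^{2}}{3}$)
$j{\left(0 \right)} - 37003 = - \frac{128 \cdot 0^{2}}{3} - 37003 = \left(- \frac{128}{3}\right) 0 - 37003 = 0 - 37003 = -37003$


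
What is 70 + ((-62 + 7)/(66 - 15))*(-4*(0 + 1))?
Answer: 3790/51 ≈ 74.314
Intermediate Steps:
70 + ((-62 + 7)/(66 - 15))*(-4*(0 + 1)) = 70 + (-55/51)*(-4*1) = 70 - 55*1/51*(-4) = 70 - 55/51*(-4) = 70 + 220/51 = 3790/51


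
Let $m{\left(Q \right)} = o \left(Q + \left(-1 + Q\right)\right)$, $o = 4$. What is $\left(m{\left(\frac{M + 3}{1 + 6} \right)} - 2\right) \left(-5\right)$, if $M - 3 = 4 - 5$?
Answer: $\frac{10}{7} \approx 1.4286$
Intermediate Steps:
$M = 2$ ($M = 3 + \left(4 - 5\right) = 3 - 1 = 2$)
$m{\left(Q \right)} = -4 + 8 Q$ ($m{\left(Q \right)} = 4 \left(Q + \left(-1 + Q\right)\right) = 4 \left(-1 + 2 Q\right) = -4 + 8 Q$)
$\left(m{\left(\frac{M + 3}{1 + 6} \right)} - 2\right) \left(-5\right) = \left(\left(-4 + 8 \frac{2 + 3}{1 + 6}\right) - 2\right) \left(-5\right) = \left(\left(-4 + 8 \cdot \frac{5}{7}\right) - 2\right) \left(-5\right) = \left(\left(-4 + \frac{40}{7}\right) - 2\right) \left(-5\right) = \left(\frac{12}{7} - 2\right) \left(-5\right) = \left(- \frac{2}{7}\right) \left(-5\right) = \frac{10}{7}$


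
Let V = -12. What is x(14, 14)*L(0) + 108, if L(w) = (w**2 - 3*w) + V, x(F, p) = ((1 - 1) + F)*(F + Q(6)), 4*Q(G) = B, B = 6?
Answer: -2496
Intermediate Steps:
Q(G) = 3/2 (Q(G) = (1/4)*6 = 3/2)
x(F, p) = F*(3/2 + F) (x(F, p) = ((1 - 1) + F)*(F + 3/2) = (0 + F)*(3/2 + F) = F*(3/2 + F))
L(w) = -12 + w**2 - 3*w (L(w) = (w**2 - 3*w) - 12 = -12 + w**2 - 3*w)
x(14, 14)*L(0) + 108 = ((1/2)*14*(3 + 2*14))*(-12 + 0**2 - 3*0) + 108 = ((1/2)*14*(3 + 28))*(-12 + 0 + 0) + 108 = ((1/2)*14*31)*(-12) + 108 = 217*(-12) + 108 = -2604 + 108 = -2496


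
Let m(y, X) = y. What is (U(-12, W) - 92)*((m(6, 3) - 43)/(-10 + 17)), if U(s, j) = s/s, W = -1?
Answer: 481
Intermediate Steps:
U(s, j) = 1
(U(-12, W) - 92)*((m(6, 3) - 43)/(-10 + 17)) = (1 - 92)*((6 - 43)/(-10 + 17)) = -(-3367)/7 = -91*(-37/7) = 481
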